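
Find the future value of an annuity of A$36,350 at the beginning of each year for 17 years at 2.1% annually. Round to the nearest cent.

FV = PMT · [(1+i)^n − 1] / i × (1+i) = 36350 · 20.602940 = 748,916.8545
(Beginning-of-period payments → annuity-due factor ×(1+i).)

A$748,916.85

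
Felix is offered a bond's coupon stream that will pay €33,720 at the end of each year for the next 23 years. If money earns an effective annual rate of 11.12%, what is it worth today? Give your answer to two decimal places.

€276,411.07

PV = PMT · [1 − (1+i)^(−n)] / i = 33720 · 8.197244 = 276,411.0700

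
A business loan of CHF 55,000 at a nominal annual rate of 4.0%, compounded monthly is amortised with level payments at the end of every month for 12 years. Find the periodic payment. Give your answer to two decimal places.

CHF 481.54

With 12 periods per year: i = 0.00333333, n = 144.
PMT = 55000 / ( [1 − (1+0.00333333)^(−144)] / 0.00333333 ) = 55000 / 114.216744 = 481.5406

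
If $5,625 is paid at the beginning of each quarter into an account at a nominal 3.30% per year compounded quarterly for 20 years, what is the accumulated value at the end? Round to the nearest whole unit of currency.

$639,020

i = 0.033/4 = 0.00825 per quarter; n = 20·4 = 80.
FV = 5625 × [(1+0.00825)^80 − 1] / 0.00825 × (1+i) = 5625 × 113.603590 = 639,020.1935
(annuity-due: payments at period start, so ×(1+i).)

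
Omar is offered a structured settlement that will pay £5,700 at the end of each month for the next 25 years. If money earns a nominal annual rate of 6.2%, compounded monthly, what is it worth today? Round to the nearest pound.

£868,132

i = 0.062/12 = 0.00516667 per month; n = 25·12 = 300.
PV = PMT · [1 − (1+i)^(−n)] / i = 5700 · 152.303879 = 868,132.1092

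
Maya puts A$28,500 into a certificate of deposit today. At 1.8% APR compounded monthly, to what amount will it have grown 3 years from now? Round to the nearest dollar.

A$30,080

With 12 periods per year: i = 0.0015, n = 36.
FV = PV·(1+i)^n = 28,500 × 1.055442 = 30,080.0941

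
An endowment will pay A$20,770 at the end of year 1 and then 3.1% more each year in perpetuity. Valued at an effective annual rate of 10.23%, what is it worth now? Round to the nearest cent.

PV = D₁/(r − g) = 20770/(0.1023 − 0.031) = 291,304.3478

A$291,304.35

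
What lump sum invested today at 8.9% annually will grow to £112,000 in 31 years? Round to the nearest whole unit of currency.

£7,968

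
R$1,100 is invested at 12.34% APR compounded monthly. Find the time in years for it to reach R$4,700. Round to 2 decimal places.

11.83 years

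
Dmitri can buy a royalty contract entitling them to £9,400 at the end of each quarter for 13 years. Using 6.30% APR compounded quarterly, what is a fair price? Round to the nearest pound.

£332,017

i = 0.063/4 = 0.01575 per quarter; n = 13·4 = 52.
PV = 9400 × [1 − (1+0.01575)^(−52)] / 0.01575 = 9400 × 35.320936 = 332,016.7979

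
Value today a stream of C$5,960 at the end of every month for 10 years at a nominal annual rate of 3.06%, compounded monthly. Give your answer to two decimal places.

i = 0.0306/12 = 0.00255 per month; n = 10·12 = 120.
PV = 5960 × [1 − (1+0.00255)^(−120)] / 0.00255 = 5960 × 103.265298 = 615,461.1785

C$615,461.18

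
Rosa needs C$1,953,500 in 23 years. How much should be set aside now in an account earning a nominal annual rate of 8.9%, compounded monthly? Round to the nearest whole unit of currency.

C$254,152

Periodic rate i = 0.089/12 = 0.00741667; n = 23 × 12 = 276 periods.
PV = 1,953,500 / (1 + 0.00741667)^276 = 1,953,500 / 7.686353 = 254,151.7545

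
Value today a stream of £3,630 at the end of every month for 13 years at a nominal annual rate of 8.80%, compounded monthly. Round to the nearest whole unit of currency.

£336,662

Periodic rate i = 0.088/12 = 0.00733333; n = 13 × 12 = 156 periods.
PV = PMT · [1 − (1+i)^(−n)] / i = 3630 · 92.744351 = 336,661.9928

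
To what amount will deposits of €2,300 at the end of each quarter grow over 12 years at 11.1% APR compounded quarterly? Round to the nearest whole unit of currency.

i = 0.111/4 = 0.02775 per quarter; n = 12·4 = 48.
Accumulation factor s(48|0.02775) = 98.035416; FV = 2300 × 98.035416 = 225,481.4577

€225,481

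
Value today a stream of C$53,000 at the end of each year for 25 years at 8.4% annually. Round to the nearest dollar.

C$546,955

PV = PMT · [1 − (1+i)^(−n)] / i = 53000 · 10.319910 = 546,955.2353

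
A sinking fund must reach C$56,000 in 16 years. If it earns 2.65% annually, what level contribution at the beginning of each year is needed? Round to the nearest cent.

C$2,782.05

PMT = 56000 / ( [(1+0.0265)^16 − 1] / 0.0265 × (1+i) ) = 56000 / 20.129041 = 2,782.0500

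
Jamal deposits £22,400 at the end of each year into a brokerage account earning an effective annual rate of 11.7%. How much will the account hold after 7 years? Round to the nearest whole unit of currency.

£223,916

FV = 22400 × [(1+0.117)^7 − 1] / 0.117 = 22400 × 9.996263 = 223,916.2835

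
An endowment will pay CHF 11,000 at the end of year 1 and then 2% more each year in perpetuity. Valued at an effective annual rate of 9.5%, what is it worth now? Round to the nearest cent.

CHF 146,666.67

PV = D₁/(r − g) = 11000/(0.095 − 0.02) = 146,666.6667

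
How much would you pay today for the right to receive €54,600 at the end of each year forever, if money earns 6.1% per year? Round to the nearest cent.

PV = C/r = 54600/0.061 = 895,081.9672

€895,081.97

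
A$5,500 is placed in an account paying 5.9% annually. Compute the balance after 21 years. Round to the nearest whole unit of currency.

A$18,331

FV = PV·(1+i)^n = 5,500 × 3.332845 = 18,330.6494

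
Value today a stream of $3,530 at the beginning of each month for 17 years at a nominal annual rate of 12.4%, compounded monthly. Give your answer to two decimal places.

$302,758.71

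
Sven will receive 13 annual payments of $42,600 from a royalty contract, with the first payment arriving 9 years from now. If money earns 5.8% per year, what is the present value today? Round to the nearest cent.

$243,045.93

Value one period before first payment (t=8): 42600 × [1 − (1+0.058)^(−13)] / 0.058 = 42600 × 8.957031 = 381,569.5400
PV₀ = 381,569.5400 / (1+0.058)^8 = 381,569.5400 / 1.569948 = 243,045.9323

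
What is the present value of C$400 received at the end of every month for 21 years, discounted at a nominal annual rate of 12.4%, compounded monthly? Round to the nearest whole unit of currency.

C$35,808

With 12 periods per year: i = 0.0103333, n = 252.
Annuity factor a(252|0.0103333) = 89.518820; PV = 400 × 89.518820 = 35,807.5279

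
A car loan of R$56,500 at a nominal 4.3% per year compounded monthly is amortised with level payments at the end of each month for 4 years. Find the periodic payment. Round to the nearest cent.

R$1,283.32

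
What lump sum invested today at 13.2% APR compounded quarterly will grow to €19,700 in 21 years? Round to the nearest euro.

€1,288

Periodic rate i = 0.132/4 = 0.033; n = 21 × 4 = 84 periods.
PV = 19,700 / (1 + 0.033)^84 = 19,700 / 15.290687 = 1,288.3659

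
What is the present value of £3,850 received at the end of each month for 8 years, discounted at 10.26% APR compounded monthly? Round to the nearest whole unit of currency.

i = 0.1026/12 = 0.00855 per month; n = 8·12 = 96.
PV = 3850 × [1 − (1+0.00855)^(−96)] / 0.00855 = 3850 × 65.307884 = 251,435.3544

£251,435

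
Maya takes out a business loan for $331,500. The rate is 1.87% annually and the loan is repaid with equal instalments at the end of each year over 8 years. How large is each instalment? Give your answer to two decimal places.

$44,999.81

PMT = 331500 / ( [1 − (1+0.0187)^(−8)] / 0.0187 ) = 331500 / 7.366698 = 44,999.8090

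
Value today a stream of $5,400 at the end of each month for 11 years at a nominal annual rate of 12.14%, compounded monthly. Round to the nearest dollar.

i = 0.1214/12 = 0.0101167 per month; n = 11·12 = 132.
PV = 5400 × [1 − (1+0.0101167)^(−132)] / 0.0101167 = 5400 × 72.669799 = 392,416.9131

$392,417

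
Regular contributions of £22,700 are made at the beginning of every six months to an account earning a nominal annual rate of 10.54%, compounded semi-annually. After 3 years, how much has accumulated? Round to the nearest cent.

£163,648.67

With 2 periods per year: i = 0.0527, n = 6.
FV = PMT · [(1+i)^n − 1] / i × (1+i) = 22700 · 7.209193 = 163,648.6745
(annuity-due: payments at period start, so ×(1+i).)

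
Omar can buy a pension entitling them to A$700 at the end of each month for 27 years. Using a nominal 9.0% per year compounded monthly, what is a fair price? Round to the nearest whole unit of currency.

A$85,042

With 12 periods per year: i = 0.0075, n = 324.
PV = PMT · [1 − (1+i)^(−n)] / i = 700 · 121.488172 = 85,041.7205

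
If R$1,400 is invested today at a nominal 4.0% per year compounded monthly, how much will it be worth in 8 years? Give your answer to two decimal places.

i = 0.04/12 = 0.00333333 per month; n = 8·12 = 96.
FV = 1,400 × (1 + 0.00333333)^96 = 1,926.9532

R$1,926.95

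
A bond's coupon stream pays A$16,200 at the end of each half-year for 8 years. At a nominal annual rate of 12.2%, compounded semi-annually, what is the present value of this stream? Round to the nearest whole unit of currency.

Periodic rate i = 0.122/2 = 0.061; n = 8 × 2 = 16 periods.
PV = PMT · [1 − (1+i)^(−n)] / i = 16200 · 10.036855 = 162,597.0546

A$162,597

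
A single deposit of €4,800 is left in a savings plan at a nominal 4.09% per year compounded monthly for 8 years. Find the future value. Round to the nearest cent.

Periodic rate i = 0.0409/12 = 0.00340833; n = 8 × 12 = 96 periods.
FV = PV·(1+i)^n = 4,800 × 1.386307 = 6,654.2755

€6,654.28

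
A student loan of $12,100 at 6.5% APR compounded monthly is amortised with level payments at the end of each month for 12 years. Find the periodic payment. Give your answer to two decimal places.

i = 0.065/12 = 0.00541667 per month; n = 12·12 = 144.
Annuity-PV factor = 99.808260; PMT = 12100 / 99.808260 = 121.2325

$121.23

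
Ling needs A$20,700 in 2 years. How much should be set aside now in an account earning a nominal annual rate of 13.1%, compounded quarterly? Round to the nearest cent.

A$15,995.90

i = 0.131/4 = 0.03275 per quarter; n = 2·4 = 8.
PV = 20,700 / (1 + 0.03275)^8 = 20,700 / 1.294082 = 15,995.9013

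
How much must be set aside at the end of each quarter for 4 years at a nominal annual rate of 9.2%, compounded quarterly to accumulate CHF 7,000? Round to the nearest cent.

Periodic rate i = 0.092/4 = 0.023; n = 4 × 4 = 16 periods.
FV-annuity factor = 19.079660; PMT = 7000 / 19.079660 = 366.8829

CHF 366.88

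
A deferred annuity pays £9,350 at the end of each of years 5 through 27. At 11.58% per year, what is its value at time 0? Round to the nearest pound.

£47,900

Value one period before first payment (t=4): 9350 × [1 − (1+0.1158)^(−23)] / 0.1158 = 9350 × 7.940866 = 74,247.0962
PV₀ = 74,247.0962 / (1+0.1158)^4 = 74,247.0962 / 1.550049 = 47,899.8380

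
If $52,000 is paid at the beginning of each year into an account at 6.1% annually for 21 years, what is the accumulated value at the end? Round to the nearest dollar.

Accumulation factor s(21|0.061) × (1+i) = 42.919235; FV = 52000 × 42.919235 = 2,231,800.2281
Payments are at the start of each period, so multiply by (1+i).

$2,231,800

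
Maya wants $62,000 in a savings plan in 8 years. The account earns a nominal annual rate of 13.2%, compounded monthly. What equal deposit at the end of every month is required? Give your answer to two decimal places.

Periodic rate i = 0.132/12 = 0.011; n = 8 × 12 = 96 periods.
FV-annuity factor = 168.938235; PMT = 62000 / 168.938235 = 366.9980

$367.00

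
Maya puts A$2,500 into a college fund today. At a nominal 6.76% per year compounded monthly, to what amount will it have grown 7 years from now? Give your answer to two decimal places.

With 12 periods per year: i = 0.00563333, n = 84.
FV = PV·(1+i)^n = 2,500 × 1.602992 = 4,007.4810

A$4,007.48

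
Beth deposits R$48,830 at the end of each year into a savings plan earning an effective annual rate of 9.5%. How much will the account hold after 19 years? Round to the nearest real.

Accumulation factor s(19|0.095) = 48.513454; FV = 48830 × 48.513454 = 2,368,911.9831

R$2,368,912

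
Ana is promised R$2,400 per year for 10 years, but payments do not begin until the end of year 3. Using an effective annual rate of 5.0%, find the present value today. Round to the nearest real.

Value one period before first payment (t=2): 2400 × [1 − (1+0.05)^(−10)] / 0.05 = 2400 × 7.721735 = 18,532.1638
Discount back 2 years: 18,532.1638 × (1+0.05)^(−2) = 18,532.1638 × 0.907029 = 16,809.2189

R$16,809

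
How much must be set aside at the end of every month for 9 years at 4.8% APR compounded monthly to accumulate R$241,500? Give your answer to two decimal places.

R$1,792.18

Periodic rate i = 0.048/12 = 0.004; n = 9 × 12 = 108 periods.
PMT = 241500 / ( [(1+0.004)^108 − 1] / 0.004 ) = 241500 / 134.752094 = 1,792.1799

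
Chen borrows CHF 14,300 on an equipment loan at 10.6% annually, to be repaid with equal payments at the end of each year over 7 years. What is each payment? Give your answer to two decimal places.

CHF 2,995.57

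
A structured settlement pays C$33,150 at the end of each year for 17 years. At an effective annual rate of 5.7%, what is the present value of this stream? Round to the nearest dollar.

C$354,940

PV = 33150 × [1 − (1+0.057)^(−17)] / 0.057 = 33150 × 10.707099 = 354,940.3400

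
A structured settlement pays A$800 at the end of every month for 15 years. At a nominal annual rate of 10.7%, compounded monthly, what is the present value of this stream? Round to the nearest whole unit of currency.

A$71,567

i = 0.107/12 = 0.00891667 per month; n = 15·12 = 180.
Annuity factor a(180|0.00891667) = 89.459030; PV = 800 × 89.459030 = 71,567.2238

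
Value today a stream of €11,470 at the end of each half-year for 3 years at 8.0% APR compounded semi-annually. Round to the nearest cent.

€60,127.31

i = 0.08/2 = 0.04 per half-year; n = 3·2 = 6.
Annuity factor a(6|0.04) = 5.242137; PV = 11470 × 5.242137 = 60,127.3097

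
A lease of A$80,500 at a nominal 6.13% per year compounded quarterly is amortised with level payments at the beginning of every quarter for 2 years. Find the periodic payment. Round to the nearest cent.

A$10,606.20

With 4 periods per year: i = 0.015325, n = 8.
PMT = 80500 / ( [1 − (1+0.015325)^(−8)] / 0.015325 × (1+i) ) = 80500 / 7.589897 = 10,606.2049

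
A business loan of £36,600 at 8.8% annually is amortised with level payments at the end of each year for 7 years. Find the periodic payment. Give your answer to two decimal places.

Annuity-PV factor = 5.066907; PMT = 36600 / 5.066907 = 7,223.3423

£7,223.34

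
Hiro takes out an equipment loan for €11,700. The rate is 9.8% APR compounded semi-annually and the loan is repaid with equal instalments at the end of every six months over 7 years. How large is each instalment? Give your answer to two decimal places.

€1,174.44

Periodic rate i = 0.098/2 = 0.049; n = 7 × 2 = 14 periods.
PMT = 11700 / ( [1 − (1+0.049)^(−14)] / 0.049 ) = 11700 / 9.962234 = 1,174.4354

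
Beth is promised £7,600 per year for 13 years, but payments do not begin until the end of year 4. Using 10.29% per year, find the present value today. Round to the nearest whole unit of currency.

£39,644

Value one period before first payment (t=3): 7600 × [1 − (1+0.1029)^(−13)] / 0.1029 = 7600 × 6.997885 = 53,183.9277
PV₀ = 53,183.9277 / (1+0.1029)^3 = 53,183.9277 / 1.341555 = 39,643.5006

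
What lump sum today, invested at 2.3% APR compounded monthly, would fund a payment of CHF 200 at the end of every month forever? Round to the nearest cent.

CHF 104,347.83

Periodic rate i = 0.023/12 = 0.00191667.
PV = C/r = 200/0.00191667 = 104,347.8261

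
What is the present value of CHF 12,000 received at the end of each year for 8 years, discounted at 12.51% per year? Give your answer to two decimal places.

PV = 12000 × [1 − (1+0.1251)^(−8)] / 0.1251 = 12000 × 4.880357 = 58,564.2875

CHF 58,564.29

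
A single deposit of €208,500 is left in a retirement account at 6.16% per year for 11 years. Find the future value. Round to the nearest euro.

FV = PV·(1+i)^n = 208,500 × 1.930056 = 402,416.7671

€402,417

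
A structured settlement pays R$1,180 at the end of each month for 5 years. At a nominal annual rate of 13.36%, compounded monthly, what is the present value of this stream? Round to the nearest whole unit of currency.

R$51,444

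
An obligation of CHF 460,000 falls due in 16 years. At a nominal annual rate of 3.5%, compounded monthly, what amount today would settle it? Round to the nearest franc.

CHF 262,970

i = 0.035/12 = 0.00291667 per month; n = 16·12 = 192.
PV = FV·(1+i)^(−n) = 460,000 × 0.571675 = 262,970.4245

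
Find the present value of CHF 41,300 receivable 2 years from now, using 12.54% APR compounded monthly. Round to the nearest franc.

Periodic rate i = 0.1254/12 = 0.01045; n = 2 × 12 = 24 periods.
Discount factor = (1+0.01045)^(−24) = 0.779191; PV = 41,300 × 0.779191 = 32,180.6027

CHF 32,181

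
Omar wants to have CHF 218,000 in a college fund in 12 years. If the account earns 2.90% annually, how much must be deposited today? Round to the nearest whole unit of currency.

CHF 154,693

Discount factor = (1+0.029)^(−12) = 0.709603; PV = 218,000 × 0.709603 = 154,693.4754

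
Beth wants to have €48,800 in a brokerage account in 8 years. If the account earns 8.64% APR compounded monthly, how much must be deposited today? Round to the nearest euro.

€24,508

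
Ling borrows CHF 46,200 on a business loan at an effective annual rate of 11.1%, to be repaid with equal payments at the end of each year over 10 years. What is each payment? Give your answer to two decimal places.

PMT = 46200 / ( [1 − (1+0.111)^(−10)] / 0.111 ) = 46200 / 5.864619 = 7,877.7498

CHF 7,877.75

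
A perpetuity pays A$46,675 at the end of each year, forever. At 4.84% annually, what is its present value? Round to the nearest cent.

PV = PMT / i = 46675 / 0.0484 = 964,359.5041

A$964,359.50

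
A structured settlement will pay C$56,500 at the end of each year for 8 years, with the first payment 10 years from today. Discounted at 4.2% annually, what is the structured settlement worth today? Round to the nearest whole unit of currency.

C$260,527

Value one period before first payment (t=9): 56500 × [1 − (1+0.042)^(−8)] / 0.042 = 56500 × 6.677489 = 377,278.1068
Discount back 9 years: 377,278.1068 × (1+0.042)^(−9) = 377,278.1068 × 0.690543 = 260,526.6370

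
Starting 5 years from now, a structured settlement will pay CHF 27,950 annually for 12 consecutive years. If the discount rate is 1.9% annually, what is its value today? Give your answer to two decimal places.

PV at t=4 (ordinary 12-year annuity): 27950 × a(12|0.019) = 27950 × 10.640581 = 297,404.2528
Discount back 4 years: 297,404.2528 × (1+0.019)^(−4) = 297,404.2528 × 0.927477 = 275,835.6775

CHF 275,835.68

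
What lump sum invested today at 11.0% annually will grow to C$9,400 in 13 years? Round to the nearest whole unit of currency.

C$2,421

Discount factor = (1+0.11)^(−13) = 0.257514; PV = 9,400 × 0.257514 = 2,420.6340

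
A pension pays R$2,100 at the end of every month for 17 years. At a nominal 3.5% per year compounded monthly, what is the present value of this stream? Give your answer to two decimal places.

R$322,530.88

Periodic rate i = 0.035/12 = 0.00291667; n = 17 × 12 = 204 periods.
Annuity factor a(204|0.00291667) = 153.586135; PV = 2100 × 153.586135 = 322,530.8835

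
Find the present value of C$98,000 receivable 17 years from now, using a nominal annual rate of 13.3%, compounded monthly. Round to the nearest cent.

C$10,343.99

i = 0.133/12 = 0.0110833 per month; n = 17·12 = 204.
PV = FV·(1+i)^(−n) = 98,000 × 0.105551 = 10,343.9868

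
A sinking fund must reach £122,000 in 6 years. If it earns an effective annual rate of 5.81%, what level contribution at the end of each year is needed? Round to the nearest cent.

£17,574.13

FV-annuity factor = 6.942023; PMT = 122000 / 6.942023 = 17,574.1277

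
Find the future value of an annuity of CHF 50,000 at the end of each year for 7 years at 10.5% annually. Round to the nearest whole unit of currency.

CHF 481,702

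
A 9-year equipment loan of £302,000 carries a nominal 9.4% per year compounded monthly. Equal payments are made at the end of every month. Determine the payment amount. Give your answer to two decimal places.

With 12 periods per year: i = 0.00783333, n = 108.
PMT = 302000 / ( [1 − (1+0.00783333)^(−108)] / 0.00783333 ) = 302000 / 72.696398 = 4,154.2636

£4,154.26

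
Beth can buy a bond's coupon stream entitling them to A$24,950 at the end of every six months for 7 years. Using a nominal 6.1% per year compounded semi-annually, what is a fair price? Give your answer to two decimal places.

Periodic rate i = 0.061/2 = 0.0305; n = 7 × 2 = 14 periods.
Annuity factor a(14|0.0305) = 11.257669; PV = 24950 × 11.257669 = 280,878.8476

A$280,878.85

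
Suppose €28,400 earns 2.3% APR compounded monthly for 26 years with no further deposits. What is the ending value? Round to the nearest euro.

Periodic rate i = 0.023/12 = 0.00191667; n = 26 × 12 = 312 periods.
FV = PV·(1+i)^n = 28,400 × 1.817438 = 51,615.2305

€51,615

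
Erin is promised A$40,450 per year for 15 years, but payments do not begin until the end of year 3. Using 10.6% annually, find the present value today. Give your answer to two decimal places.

Value one period before first payment (t=2): 40450 × [1 − (1+0.106)^(−15)] / 0.106 = 40450 × 7.352506 = 297,408.8793
PV₀ = 297,408.8793 / (1+0.106)^2 = 297,408.8793 / 1.223236 = 243,132.8699

A$243,132.87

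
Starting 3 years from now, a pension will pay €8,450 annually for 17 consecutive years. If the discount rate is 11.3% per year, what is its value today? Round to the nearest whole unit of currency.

€50,585

PV at t=2 (ordinary 17-year annuity): 8450 × a(17|0.113) = 8450 × 7.415707 = 62,662.7274
Discount back 2 years: 62,662.7274 × (1+0.113)^(−2) = 62,662.7274 × 0.807253 = 50,584.6751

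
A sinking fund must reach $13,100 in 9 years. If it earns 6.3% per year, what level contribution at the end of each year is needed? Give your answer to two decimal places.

FV-annuity factor = 11.634972; PMT = 13100 / 11.634972 = 1,125.9159

$1,125.92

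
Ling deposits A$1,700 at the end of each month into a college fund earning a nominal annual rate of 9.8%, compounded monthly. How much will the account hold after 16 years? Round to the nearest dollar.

A$784,066

i = 0.098/12 = 0.00816667 per month; n = 16·12 = 192.
FV = 1700 × [(1+0.00816667)^192 − 1] / 0.00816667 = 1700 × 461.215578 = 784,066.4827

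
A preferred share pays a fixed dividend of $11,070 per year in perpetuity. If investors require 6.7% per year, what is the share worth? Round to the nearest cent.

$165,223.88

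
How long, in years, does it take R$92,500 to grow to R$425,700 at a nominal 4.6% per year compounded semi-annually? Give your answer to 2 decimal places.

Periodic rate i = 0.046/2 = 0.023.
(1+i)^n = 425700/92500 = 4.60216, so n = ln 4.60216 / ln 1.023 = 67.1311 half-years
= 67.1311/2 years

33.57 years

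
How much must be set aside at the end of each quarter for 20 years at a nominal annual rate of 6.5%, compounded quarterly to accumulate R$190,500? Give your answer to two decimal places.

R$1,176.53

i = 0.065/4 = 0.01625 per quarter; n = 20·4 = 80.
FV-annuity factor = 161.917180; PMT = 190500 / 161.917180 = 1,176.5274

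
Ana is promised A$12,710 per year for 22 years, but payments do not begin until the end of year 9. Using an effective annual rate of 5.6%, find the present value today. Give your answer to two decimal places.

A$102,510.09

Value one period before first payment (t=8): 12710 × [1 − (1+0.056)^(−22)] / 0.056 = 12710 × 12.471894 = 158,517.7735
PV₀ = 158,517.7735 / (1+0.056)^8 = 158,517.7735 / 1.546363 = 102,510.0908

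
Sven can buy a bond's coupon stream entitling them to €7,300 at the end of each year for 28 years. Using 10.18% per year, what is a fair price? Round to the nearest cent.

Annuity factor a(28|0.1018) = 9.172492; PV = 7300 × 9.172492 = 66,959.1904

€66,959.19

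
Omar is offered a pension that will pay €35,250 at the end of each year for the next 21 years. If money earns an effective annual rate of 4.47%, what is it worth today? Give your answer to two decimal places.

€473,795.40

Annuity factor a(21|0.0447) = 13.441004; PV = 35250 × 13.441004 = 473,795.3984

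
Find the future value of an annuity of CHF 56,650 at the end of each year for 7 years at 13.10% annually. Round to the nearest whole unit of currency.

CHF 591,243

FV = PMT · [(1+i)^n − 1] / i = 56650 · 10.436778 = 591,243.4620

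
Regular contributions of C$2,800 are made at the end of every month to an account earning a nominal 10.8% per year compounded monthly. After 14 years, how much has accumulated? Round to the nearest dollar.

i = 0.108/12 = 0.009 per month; n = 14·12 = 168.
Accumulation factor s(168|0.009) = 389.468802; FV = 2800 × 389.468802 = 1,090,512.6449

C$1,090,513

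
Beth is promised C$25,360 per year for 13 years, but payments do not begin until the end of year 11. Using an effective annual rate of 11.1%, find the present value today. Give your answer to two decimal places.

C$59,446.09

Value one period before first payment (t=10): 25360 × [1 − (1+0.111)^(−13)] / 0.111 = 25360 × 6.716061 = 170,319.3006
PV₀ = 170,319.3006 / (1+0.111)^10 = 170,319.3006 / 2.865105 = 59,446.0874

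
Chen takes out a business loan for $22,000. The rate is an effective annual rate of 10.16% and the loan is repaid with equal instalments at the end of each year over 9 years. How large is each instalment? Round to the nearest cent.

PMT = 22000 / ( [1 − (1+0.1016)^(−9)] / 0.1016 ) = 22000 / 5.722579 = 3,844.4204

$3,844.42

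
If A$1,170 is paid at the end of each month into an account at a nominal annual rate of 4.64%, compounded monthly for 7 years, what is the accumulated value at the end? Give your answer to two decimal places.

A$115,856.46

Periodic rate i = 0.0464/12 = 0.00386667; n = 7 × 12 = 84 periods.
Accumulation factor s(84|0.00386667) = 99.022616; FV = 1170 × 99.022616 = 115,856.4608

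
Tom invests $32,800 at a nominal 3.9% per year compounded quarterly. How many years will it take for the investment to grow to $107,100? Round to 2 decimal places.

30.49 years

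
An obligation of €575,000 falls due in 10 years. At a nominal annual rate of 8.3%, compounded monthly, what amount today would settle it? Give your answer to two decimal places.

€251,445.76

i = 0.083/12 = 0.00691667 per month; n = 10·12 = 120.
PV = FV·(1+i)^(−n) = 575,000 × 0.437297 = 251,445.7574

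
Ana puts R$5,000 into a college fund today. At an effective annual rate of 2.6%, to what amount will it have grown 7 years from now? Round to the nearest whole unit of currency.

R$5,984

FV = 5,000 × (1 + 0.026)^7 = 5,984.1370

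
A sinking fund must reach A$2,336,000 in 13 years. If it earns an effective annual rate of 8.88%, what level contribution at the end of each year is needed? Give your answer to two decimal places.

PMT = 2.336e+06 / ( [(1+0.0888)^13 − 1] / 0.0888 ) = 2.336e+06 / 22.772699 = 102,578.9678

A$102,578.97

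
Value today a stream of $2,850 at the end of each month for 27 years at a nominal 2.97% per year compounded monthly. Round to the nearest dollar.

Periodic rate i = 0.0297/12 = 0.002475; n = 27 × 12 = 324 periods.
PV = PMT · [1 − (1+i)^(−n)] / i = 2850 · 222.658350 = 634,576.2988

$634,576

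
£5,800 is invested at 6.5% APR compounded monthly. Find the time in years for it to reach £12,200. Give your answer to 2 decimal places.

Periodic rate i = 0.065/12 = 0.00541667.
n = ln(12200/5800) / ln(1+0.00541667) = ln(2.10345) / 0.005402 = 137.6474 months
= 137.6474/12 years

11.47 years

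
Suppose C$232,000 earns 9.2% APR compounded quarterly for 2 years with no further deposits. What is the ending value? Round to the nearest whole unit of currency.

C$278,287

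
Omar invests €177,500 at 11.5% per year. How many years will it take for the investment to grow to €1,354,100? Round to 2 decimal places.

18.67 years

(1+i)^n = 1.3541e+06/177500 = 7.62873, so n = ln 7.62873 / ln 1.115 = 18.6664 years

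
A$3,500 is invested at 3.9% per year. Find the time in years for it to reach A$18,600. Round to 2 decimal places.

(1+i)^n = 18600/3500 = 5.31429, so n = ln 5.31429 / ln 1.039 = 43.6606 years

43.66 years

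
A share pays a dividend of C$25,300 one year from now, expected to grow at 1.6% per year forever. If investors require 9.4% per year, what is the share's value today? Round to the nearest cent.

C$324,358.97

PV = D₁/(r − g) = 25300/(0.094 − 0.016) = 324,358.9744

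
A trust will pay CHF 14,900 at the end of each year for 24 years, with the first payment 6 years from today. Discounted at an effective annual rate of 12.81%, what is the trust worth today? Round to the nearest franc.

PV at t=5 (ordinary 24-year annuity): 14900 × a(24|0.1281) = 14900 × 7.373779 = 109,869.3125
PV₀ = 109,869.3125 / (1+0.1281)^5 = 109,869.3125 / 1.826998 = 60,136.5364

CHF 60,137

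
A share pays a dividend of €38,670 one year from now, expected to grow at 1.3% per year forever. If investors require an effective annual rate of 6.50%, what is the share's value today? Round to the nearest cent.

PV = D₁/(r − g) = 38670/(0.065 − 0.013) = 743,653.8462

€743,653.85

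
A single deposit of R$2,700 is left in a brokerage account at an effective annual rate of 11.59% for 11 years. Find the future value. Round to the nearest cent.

R$9,020.73

2,700 × (1+0.1159)^11 = 2,700 × 3.341012 = 9,020.7328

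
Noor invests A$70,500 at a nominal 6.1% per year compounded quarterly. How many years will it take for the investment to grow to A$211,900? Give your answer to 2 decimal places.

Periodic rate i = 0.061/4 = 0.01525.
(1+i)^n = 211900/70500 = 3.00567, so n = ln 3.00567 / ln 1.01525 = 72.7129 quarters
= 72.7129/4 years

18.18 years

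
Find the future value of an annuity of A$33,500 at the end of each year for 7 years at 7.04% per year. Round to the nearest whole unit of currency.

A$290,264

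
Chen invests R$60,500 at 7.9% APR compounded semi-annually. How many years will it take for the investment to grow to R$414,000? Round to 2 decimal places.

24.82 years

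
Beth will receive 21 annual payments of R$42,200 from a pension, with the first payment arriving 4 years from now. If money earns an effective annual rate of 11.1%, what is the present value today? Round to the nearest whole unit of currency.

PV at t=3 (ordinary 21-year annuity): 42200 × a(21|0.111) = 42200 × 8.021180 = 338,493.7953
PV₀ = 338,493.7953 / (1+0.111)^3 = 338,493.7953 / 1.371331 = 246,836.0201

R$246,836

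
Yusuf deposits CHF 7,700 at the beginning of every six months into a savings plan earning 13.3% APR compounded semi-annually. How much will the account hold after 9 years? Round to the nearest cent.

CHF 269,993.02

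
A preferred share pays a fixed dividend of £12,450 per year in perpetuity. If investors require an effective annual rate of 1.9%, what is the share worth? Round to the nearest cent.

£655,263.16

PV = C/r = 12450/0.019 = 655,263.1579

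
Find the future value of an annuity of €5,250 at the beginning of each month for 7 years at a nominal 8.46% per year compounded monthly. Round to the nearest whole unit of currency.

€603,101

i = 0.0846/12 = 0.00705 per month; n = 7·12 = 84.
FV = PMT · [(1+i)^n − 1] / i × (1+i) = 5250 · 114.876404 = 603,101.1210
(annuity-due: payments at period start, so ×(1+i).)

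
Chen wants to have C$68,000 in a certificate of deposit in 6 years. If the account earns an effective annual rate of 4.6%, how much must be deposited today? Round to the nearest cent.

C$51,918.10

Discount factor = (1+0.046)^(−6) = 0.763501; PV = 68,000 × 0.763501 = 51,918.1018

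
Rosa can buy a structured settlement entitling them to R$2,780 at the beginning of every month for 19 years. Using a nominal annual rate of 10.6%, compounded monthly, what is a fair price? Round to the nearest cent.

R$274,749.45

Periodic rate i = 0.106/12 = 0.00883333; n = 19 × 12 = 228 periods.
Annuity factor a(228|0.00883333) × (1+i) = 98.830737; PV = 2780 × 98.830737 = 274,749.4502
(Beginning-of-period payments → annuity-due factor ×(1+i).)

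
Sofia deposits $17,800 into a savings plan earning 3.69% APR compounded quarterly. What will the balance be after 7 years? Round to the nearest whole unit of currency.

With 4 periods per year: i = 0.009225, n = 28.
FV = 17,800 × (1 + 0.009225)^28 = 23,018.8703

$23,019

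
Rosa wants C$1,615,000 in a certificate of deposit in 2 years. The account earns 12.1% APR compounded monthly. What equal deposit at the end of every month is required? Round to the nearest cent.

C$59,814.52

With 12 periods per year: i = 0.0100833, n = 24.
FV-annuity factor = 27.000135; PMT = 1.615e+06 / 27.000135 = 59,814.5156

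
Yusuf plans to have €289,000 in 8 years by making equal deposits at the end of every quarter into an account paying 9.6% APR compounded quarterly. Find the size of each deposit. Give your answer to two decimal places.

With 4 periods per year: i = 0.024, n = 32.
FV-annuity factor = 47.332793; PMT = 289000 / 47.332793 = 6,105.7035

€6,105.70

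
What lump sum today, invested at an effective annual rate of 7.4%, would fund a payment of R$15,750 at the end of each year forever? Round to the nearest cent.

PV = PMT / i = 15750 / 0.074 = 212,837.8378

R$212,837.84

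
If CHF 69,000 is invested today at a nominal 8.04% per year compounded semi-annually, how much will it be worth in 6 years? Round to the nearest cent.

i = 0.0804/2 = 0.0402 per half-year; n = 6·2 = 12.
69,000 × (1+0.0402)^12 = 69,000 × 1.604731 = 110,726.4265

CHF 110,726.43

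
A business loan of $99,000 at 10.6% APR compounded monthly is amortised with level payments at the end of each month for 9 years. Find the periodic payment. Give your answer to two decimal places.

With 12 periods per year: i = 0.00883333, n = 108.
PMT = 99000 / ( [1 − (1+0.00883333)^(−108)] / 0.00883333 ) = 99000 / 69.417275 = 1,426.1580

$1,426.16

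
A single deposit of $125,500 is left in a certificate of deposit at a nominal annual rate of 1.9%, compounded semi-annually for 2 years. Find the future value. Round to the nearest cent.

$130,337.39

i = 0.019/2 = 0.0095 per half-year; n = 2·2 = 4.
FV = PV·(1+i)^n = 125,500 × 1.038545 = 130,337.3897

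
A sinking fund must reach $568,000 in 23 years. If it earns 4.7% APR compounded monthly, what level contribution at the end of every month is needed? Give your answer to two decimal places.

$1,145.90

i = 0.047/12 = 0.00391667 per month; n = 23·12 = 276.
PMT = 568000 / ( [(1+0.00391667)^276 − 1] / 0.00391667 ) = 568000 / 495.678770 = 1,145.9034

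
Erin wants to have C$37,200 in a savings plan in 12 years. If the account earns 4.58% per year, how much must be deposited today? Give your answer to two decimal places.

C$21,734.98

PV = 37,200 / (1 + 0.0458)^12 = 37,200 / 1.711527 = 21,734.9823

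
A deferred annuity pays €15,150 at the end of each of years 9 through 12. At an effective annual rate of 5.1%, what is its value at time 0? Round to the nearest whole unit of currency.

PV at t=8 (ordinary 4-year annuity): 15150 × a(4|0.051) = 15150 × 3.537729 = 53,596.5952
PV₀ = 53,596.5952 / (1+0.051)^8 = 53,596.5952 / 1.488750 = 36,001.0753

€36,001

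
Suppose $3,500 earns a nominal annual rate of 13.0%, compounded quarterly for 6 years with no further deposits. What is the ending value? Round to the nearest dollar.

Periodic rate i = 0.13/4 = 0.0325; n = 6 × 4 = 24 periods.
FV = PV·(1+i)^n = 3,500 × 2.154574 = 7,541.0096

$7,541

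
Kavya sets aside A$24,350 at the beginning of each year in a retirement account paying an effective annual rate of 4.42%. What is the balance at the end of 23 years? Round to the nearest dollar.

FV = 24350 × [(1+0.0442)^23 − 1] / 0.0442 × (1+i) = 24350 × 40.258707 = 980,299.5142
Payments are at the start of each period, so multiply by (1+i).

A$980,300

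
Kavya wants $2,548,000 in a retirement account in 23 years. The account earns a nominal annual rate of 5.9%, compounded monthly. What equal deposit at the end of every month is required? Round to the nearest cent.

i = 0.059/12 = 0.00491667 per month; n = 23·12 = 276.
PMT = 2.548e+06 / ( [(1+0.00491667)^276 − 1] / 0.00491667 ) = 2.548e+06 / 584.059811 = 4,362.5669

$4,362.57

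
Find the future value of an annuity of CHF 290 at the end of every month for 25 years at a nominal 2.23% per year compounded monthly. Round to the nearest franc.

With 12 periods per year: i = 0.00185833, n = 300.
FV = 290 × [(1+0.00185833)^300 − 1] / 0.00185833 = 290 × 401.111051 = 116,322.2047

CHF 116,322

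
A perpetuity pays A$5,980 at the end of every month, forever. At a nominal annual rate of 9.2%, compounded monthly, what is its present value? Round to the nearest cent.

A$780,000.00

Periodic rate i = 0.092/12 = 0.00766667.
PV = PMT / i = 5980 / 0.00766667 = 780,000.0000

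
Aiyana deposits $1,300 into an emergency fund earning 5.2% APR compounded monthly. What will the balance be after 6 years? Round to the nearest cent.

$1,774.80

With 12 periods per year: i = 0.00433333, n = 72.
1,300 × (1+0.00433333)^72 = 1,300 × 1.365234 = 1,774.8044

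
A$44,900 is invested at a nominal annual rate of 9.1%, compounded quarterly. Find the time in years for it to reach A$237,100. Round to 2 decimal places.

18.49 years

Periodic rate i = 0.091/4 = 0.02275.
n = ln(237100/44900) / ln(1+0.02275) = ln(5.28062) / 0.022495 = 73.9737 quarters
= 73.9737/4 years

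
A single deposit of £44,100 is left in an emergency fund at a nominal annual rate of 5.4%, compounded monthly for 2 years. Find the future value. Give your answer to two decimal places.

£49,117.60

i = 0.054/12 = 0.0045 per month; n = 2·12 = 24.
44,100 × (1+0.0045)^24 = 44,100 × 1.113778 = 49,117.6042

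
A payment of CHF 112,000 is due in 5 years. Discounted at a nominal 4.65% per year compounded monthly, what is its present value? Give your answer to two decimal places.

CHF 88,805.46

With 12 periods per year: i = 0.003875, n = 60.
PV = FV·(1+i)^(−n) = 112,000 × 0.792906 = 88,805.4640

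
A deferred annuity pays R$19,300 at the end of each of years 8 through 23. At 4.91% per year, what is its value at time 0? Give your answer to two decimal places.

Value one period before first payment (t=7): 19300 × [1 − (1+0.0491)^(−16)] / 0.0491 = 19300 × 10.907531 = 210,515.3575
PV₀ = 210,515.3575 / (1+0.0491)^7 = 210,515.3575 / 1.398679 = 150,510.0759

R$150,510.08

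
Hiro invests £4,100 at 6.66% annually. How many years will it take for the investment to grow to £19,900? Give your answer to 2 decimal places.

24.50 years

(1+i)^n = 19900/4100 = 4.85366, so n = ln 4.85366 / ln 1.0666 = 24.5011 years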